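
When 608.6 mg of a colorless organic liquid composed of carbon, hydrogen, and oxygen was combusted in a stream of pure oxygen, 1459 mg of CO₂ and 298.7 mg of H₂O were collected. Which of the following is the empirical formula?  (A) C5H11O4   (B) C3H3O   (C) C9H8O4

mol C = 1.459 g CO₂ ÷ 44.009 g/mol = 0.033152 mol
mol H = 2 × 0.2987 g H₂O ÷ 18.015 g/mol = 0.033161 mol
mass O = 0.6086 − (0.39819 + 0.033427) = 0.17698 g → mol O = 0.17698 ÷ 15.999 = 0.011062 mol
Divide by the smallest (0.011062 mol): C 2.997, H 2.998, O 1.000

(B) C3H3O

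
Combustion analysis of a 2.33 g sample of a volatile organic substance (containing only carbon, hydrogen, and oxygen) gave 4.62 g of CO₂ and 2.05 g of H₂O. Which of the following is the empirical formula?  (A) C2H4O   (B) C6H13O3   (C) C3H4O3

mol C = 4.62 g CO₂ ÷ 44.009 g/mol = 0.1050 mol
mol H = 2 × 2.05 g H₂O ÷ 18.015 g/mol = 0.2276 mol
mass O = 2.33 − (1.261 + 0.2294) = 0.8397 g → mol O = 0.8397 ÷ 15.999 = 0.05248 mol
Divide by the smallest (0.05248 mol): C 2.000, H 4.336, O 1.000
Multiplying each by 3 gives whole numbers: C 6.00, H 13.01, O 3.00

(B) C6H13O3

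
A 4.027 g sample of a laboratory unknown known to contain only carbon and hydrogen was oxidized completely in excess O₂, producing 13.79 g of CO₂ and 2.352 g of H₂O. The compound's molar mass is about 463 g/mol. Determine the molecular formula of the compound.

mol C = 13.79 g CO₂ ÷ 44.009 g/mol = 0.31334 mol
mol H = 2 × 2.352 g H₂O ÷ 18.015 g/mol = 0.26112 mol
Divide by the smallest (0.26112 mol): C 1.200, H 1.000
Multiplying each by 5 gives whole numbers: C 6.00, H 5.00
Empirical formula: C6H5
Empirical-formula mass = 77.11 g/mol; 463 ÷ 77.11 ≈ 6, so the molecular formula is C36H30.

C36H30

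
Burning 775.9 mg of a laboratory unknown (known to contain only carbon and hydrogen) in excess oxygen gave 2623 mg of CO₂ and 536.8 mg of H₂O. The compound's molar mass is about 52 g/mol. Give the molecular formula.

C4H4

mol C = 2.623 g CO₂ ÷ 44.009 g/mol = 0.059601 mol
mol H = 2 × 0.5368 g H₂O ÷ 18.015 g/mol = 0.059595 mol
Divide by the smallest (0.059595 mol): C 1.000, H 1.000
Empirical formula: CH
Empirical-formula mass = 13.02 g/mol; 52 ÷ 13.02 ≈ 4, so the molecular formula is C4H4.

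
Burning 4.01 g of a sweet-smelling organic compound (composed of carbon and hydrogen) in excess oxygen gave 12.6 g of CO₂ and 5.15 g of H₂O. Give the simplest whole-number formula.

mol C = 12.6 g CO₂ ÷ 44.009 g/mol = 0.2863 mol
mol H = 2 × 5.15 g H₂O ÷ 18.015 g/mol = 0.5717 mol
Divide by the smallest (0.2863 mol): C 1.000, H 1.997

CH2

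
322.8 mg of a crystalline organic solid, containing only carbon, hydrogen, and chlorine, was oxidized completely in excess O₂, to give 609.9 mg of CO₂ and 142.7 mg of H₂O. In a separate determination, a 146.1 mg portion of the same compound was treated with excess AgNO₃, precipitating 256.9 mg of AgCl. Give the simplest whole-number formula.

mol C = 0.6099 g CO₂ ÷ 44.009 g/mol = 0.013859 mol
mol H = 2 × 0.1427 g H₂O ÷ 18.015 g/mol = 0.015842 mol
From the AgCl data: mol Cl per gram of compound = (0.2569 ÷ 143.318) ÷ 0.1461 = 0.012269 mol/g, so in the 0.3228 g combustion sample mol Cl = 0.0039605 mol
Divide by the smallest (0.0039605 mol): C 3.499, H 4.000, Cl 1.000
Multiplying each by 2 gives whole numbers: C 7.00, H 8.00, Cl 2.00

C7H8Cl2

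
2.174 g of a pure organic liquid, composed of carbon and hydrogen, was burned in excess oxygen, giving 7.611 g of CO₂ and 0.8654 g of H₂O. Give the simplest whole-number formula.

mol C = 7.611 g CO₂ ÷ 44.009 g/mol = 0.17294 mol
mol H = 2 × 0.8654 g H₂O ÷ 18.015 g/mol = 0.096075 mol
Divide by the smallest (0.096075 mol): C 1.800, H 1.000
Multiplying each by 5 gives whole numbers: C 9.00, H 5.00

C9H5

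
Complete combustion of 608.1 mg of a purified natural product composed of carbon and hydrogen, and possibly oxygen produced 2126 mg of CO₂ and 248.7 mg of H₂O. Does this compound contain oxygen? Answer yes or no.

no

mol C = 2.126 g CO₂ ÷ 44.009 g/mol = 0.048308 mol
mol H = 2 × 0.2487 g H₂O ÷ 18.015 g/mol = 0.027610 mol
C and H together account for 0.60806 g — essentially the entire 0.6081 g sample — so the compound contains no oxygen.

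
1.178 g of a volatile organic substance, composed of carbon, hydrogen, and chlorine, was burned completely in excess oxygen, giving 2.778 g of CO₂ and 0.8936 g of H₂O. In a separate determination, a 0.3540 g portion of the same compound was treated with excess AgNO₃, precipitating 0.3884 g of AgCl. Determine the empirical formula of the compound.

mol C = 2.778 g CO₂ ÷ 44.009 g/mol = 0.063123 mol
mol H = 2 × 0.8936 g H₂O ÷ 18.015 g/mol = 0.099206 mol
From the AgCl data: mol Cl per gram of compound = (0.3884 ÷ 143.318) ÷ 0.3540 = 0.0076555 mol/g, so in the 1.178 g combustion sample mol Cl = 0.0090182 mol
Divide by the smallest (0.0090182 mol): C 7.000, H 11.001, Cl 1.000

C7H11Cl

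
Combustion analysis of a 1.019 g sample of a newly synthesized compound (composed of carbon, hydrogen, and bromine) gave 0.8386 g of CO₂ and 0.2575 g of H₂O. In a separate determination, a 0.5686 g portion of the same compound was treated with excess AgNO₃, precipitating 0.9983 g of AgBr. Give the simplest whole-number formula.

mol C = 0.8386 g CO₂ ÷ 44.009 g/mol = 0.019055 mol
mol H = 2 × 0.2575 g H₂O ÷ 18.015 g/mol = 0.028587 mol
From the AgBr data: mol Br per gram of compound = (0.9983 ÷ 187.772) ÷ 0.5686 = 0.0093503 mol/g, so in the 1.019 g combustion sample mol Br = 0.0095279 mol
Divide by the smallest (0.0095279 mol): C 2.000, H 3.000, Br 1.000

C2H3Br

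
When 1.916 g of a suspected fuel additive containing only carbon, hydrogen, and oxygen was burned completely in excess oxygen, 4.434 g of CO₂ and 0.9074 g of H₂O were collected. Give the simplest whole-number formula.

mol C = 4.434 g CO₂ ÷ 44.009 g/mol = 0.10075 mol
mol H = 2 × 0.9074 g H₂O ÷ 18.015 g/mol = 0.10074 mol
mass O = 1.916 − (1.2101 + 0.10154) = 0.60432 g → mol O = 0.60432 ÷ 15.999 = 0.037772 mol
Divide by the smallest (0.037772 mol): C 2.667, H 2.667, O 1.000
Multiplying each by 3 gives whole numbers: C 8.00, H 8.00, O 3.00

C8H8O3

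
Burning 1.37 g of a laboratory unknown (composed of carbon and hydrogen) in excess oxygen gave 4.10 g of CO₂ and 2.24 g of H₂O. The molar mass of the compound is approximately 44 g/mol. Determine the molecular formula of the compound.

C3H8

mol C = 4.10 g CO₂ ÷ 44.009 g/mol = 0.09316 mol
mol H = 2 × 2.24 g H₂O ÷ 18.015 g/mol = 0.2487 mol
Divide by the smallest (0.09316 mol): C 1.000, H 2.669
Multiplying each by 3 gives whole numbers: C 3.00, H 8.01
Empirical formula: C3H8
Empirical-formula mass = 44.10 g/mol; 44 ÷ 44.10 ≈ 1, so the molecular formula is C3H8.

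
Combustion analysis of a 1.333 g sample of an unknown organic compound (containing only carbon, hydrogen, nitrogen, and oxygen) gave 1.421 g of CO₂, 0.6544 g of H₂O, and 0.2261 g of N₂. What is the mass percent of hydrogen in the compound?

5.49%

mol C = 1.421 g CO₂ ÷ 44.009 g/mol = 0.032289 mol
mol H = 2 × 0.6544 g H₂O ÷ 18.015 g/mol = 0.072651 mol
mol N = 2 × 0.2261 g N₂ ÷ 28.014 g/mol = 0.016142 mol
mass O = 1.333 − (0.38782 + 0.073232 + 0.22610) = 0.64585 g → mol O = 0.64585 ÷ 15.999 = 0.040368 mol
mass % H = 0.073232 g ÷ 1.333 g × 100%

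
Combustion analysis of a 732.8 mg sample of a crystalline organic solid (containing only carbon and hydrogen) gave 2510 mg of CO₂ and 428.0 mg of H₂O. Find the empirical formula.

mol C = 2.510 g CO₂ ÷ 44.009 g/mol = 0.057034 mol
mol H = 2 × 0.4280 g H₂O ÷ 18.015 g/mol = 0.047516 mol
Divide by the smallest (0.047516 mol): C 1.200, H 1.000
Multiplying each by 5 gives whole numbers: C 6.00, H 5.00

C6H5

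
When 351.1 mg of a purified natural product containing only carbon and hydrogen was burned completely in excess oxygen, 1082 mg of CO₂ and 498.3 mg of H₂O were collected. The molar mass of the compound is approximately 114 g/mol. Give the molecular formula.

C8H18

mol C = 1.082 g CO₂ ÷ 44.009 g/mol = 0.024586 mol
mol H = 2 × 0.4983 g H₂O ÷ 18.015 g/mol = 0.055321 mol
Divide by the smallest (0.024586 mol): C 1.000, H 2.250
Multiplying each by 4 gives whole numbers: C 4.00, H 9.00
Empirical formula: C4H9
Empirical-formula mass = 57.12 g/mol; 114 ÷ 57.12 ≈ 2, so the molecular formula is C8H18.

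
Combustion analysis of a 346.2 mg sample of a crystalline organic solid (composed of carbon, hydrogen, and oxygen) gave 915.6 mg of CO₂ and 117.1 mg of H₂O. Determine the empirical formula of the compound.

C8H5O2

mol C = 0.9156 g CO₂ ÷ 44.009 g/mol = 0.020805 mol
mol H = 2 × 0.1171 g H₂O ÷ 18.015 g/mol = 0.013000 mol
mass O = 0.3462 − (0.24989 + 0.013104) = 0.083209 g → mol O = 0.083209 ÷ 15.999 = 0.0052009 mol
Divide by the smallest (0.0052009 mol): C 4.000, H 2.500, O 1.000
Multiplying each by 2 gives whole numbers: C 8.00, H 5.00, O 2.00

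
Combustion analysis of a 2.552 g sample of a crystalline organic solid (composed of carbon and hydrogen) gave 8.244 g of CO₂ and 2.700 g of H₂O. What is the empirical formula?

C5H8

mol C = 8.244 g CO₂ ÷ 44.009 g/mol = 0.18733 mol
mol H = 2 × 2.700 g H₂O ÷ 18.015 g/mol = 0.29975 mol
Divide by the smallest (0.18733 mol): C 1.000, H 1.600
Multiplying each by 5 gives whole numbers: C 5.00, H 8.00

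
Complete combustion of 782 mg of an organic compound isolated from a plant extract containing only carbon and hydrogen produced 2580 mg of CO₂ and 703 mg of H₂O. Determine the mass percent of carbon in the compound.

mol C = 2.58 g CO₂ ÷ 44.009 g/mol = 0.05862 mol
mol H = 2 × 0.703 g H₂O ÷ 18.015 g/mol = 0.07805 mol
mass % C = 0.7041 g ÷ 0.782 g × 100%

90.0%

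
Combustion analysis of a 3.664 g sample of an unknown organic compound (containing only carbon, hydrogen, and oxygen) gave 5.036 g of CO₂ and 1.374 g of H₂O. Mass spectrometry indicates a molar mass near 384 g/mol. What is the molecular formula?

C12H16O14

mol C = 5.036 g CO₂ ÷ 44.009 g/mol = 0.11443 mol
mol H = 2 × 1.374 g H₂O ÷ 18.015 g/mol = 0.15254 mol
mass O = 3.664 − (1.3744 + 0.15376) = 2.1358 g → mol O = 2.1358 ÷ 15.999 = 0.13350 mol
Divide by the smallest (0.11443 mol): C 1.000, H 1.333, O 1.167
Multiplying each by 6 gives whole numbers: C 6.00, H 8.00, O 7.00
Empirical formula: C6H8O7
Empirical-formula mass = 192.12 g/mol; 384 ÷ 192.12 ≈ 2, so the molecular formula is C12H16O14.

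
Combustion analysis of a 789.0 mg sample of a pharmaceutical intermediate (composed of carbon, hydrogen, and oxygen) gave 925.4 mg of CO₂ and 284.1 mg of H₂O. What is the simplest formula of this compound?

C2H3O3

mol C = 0.9254 g CO₂ ÷ 44.009 g/mol = 0.021028 mol
mol H = 2 × 0.2841 g H₂O ÷ 18.015 g/mol = 0.031540 mol
mass O = 0.7890 − (0.25256 + 0.031793) = 0.50465 g → mol O = 0.50465 ÷ 15.999 = 0.031542 mol
Divide by the smallest (0.021028 mol): C 1.000, H 1.500, O 1.500
Multiplying each by 2 gives whole numbers: C 2.00, H 3.00, O 3.00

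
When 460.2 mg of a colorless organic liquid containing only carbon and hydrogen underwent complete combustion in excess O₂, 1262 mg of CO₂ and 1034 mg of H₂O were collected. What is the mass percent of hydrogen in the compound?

25.14%

mol C = 1.262 g CO₂ ÷ 44.009 g/mol = 0.028676 mol
mol H = 2 × 1.034 g H₂O ÷ 18.015 g/mol = 0.11479 mol
mass % H = 0.11571 g ÷ 0.4602 g × 100%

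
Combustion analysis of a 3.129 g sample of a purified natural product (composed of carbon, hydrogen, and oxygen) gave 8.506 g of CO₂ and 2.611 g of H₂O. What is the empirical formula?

mol C = 8.506 g CO₂ ÷ 44.009 g/mol = 0.19328 mol
mol H = 2 × 2.611 g H₂O ÷ 18.015 g/mol = 0.28987 mol
mass O = 3.129 − (2.3215 + 0.29219) = 0.51534 g → mol O = 0.51534 ÷ 15.999 = 0.032211 mol
Divide by the smallest (0.032211 mol): C 6.000, H 8.999, O 1.000

C6H9O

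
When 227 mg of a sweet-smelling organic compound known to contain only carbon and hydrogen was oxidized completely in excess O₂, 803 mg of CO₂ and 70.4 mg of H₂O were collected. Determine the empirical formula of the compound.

C7H3

mol C = 0.803 g CO₂ ÷ 44.009 g/mol = 0.01825 mol
mol H = 2 × 0.0704 g H₂O ÷ 18.015 g/mol = 0.007816 mol
Divide by the smallest (0.007816 mol): C 2.335, H 1.000
Multiplying each by 3 gives whole numbers: C 7.00, H 3.00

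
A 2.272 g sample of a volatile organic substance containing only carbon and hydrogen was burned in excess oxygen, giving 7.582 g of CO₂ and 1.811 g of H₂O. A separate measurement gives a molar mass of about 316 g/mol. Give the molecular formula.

mol C = 7.582 g CO₂ ÷ 44.009 g/mol = 0.17228 mol
mol H = 2 × 1.811 g H₂O ÷ 18.015 g/mol = 0.20105 mol
Divide by the smallest (0.17228 mol): C 1.000, H 1.167
Multiplying each by 6 gives whole numbers: C 6.00, H 7.00
Empirical formula: C6H7
Empirical-formula mass = 79.12 g/mol; 316 ÷ 79.12 ≈ 4, so the molecular formula is C24H28.

C24H28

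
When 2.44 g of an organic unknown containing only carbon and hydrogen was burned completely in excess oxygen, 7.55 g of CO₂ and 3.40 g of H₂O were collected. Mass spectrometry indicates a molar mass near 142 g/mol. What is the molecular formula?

mol C = 7.55 g CO₂ ÷ 44.009 g/mol = 0.1716 mol
mol H = 2 × 3.40 g H₂O ÷ 18.015 g/mol = 0.3775 mol
Divide by the smallest (0.1716 mol): C 1.000, H 2.200
Multiplying each by 5 gives whole numbers: C 5.00, H 11.00
Empirical formula: C5H11
Empirical-formula mass = 71.14 g/mol; 142 ÷ 71.14 ≈ 2, so the molecular formula is C10H22.

C10H22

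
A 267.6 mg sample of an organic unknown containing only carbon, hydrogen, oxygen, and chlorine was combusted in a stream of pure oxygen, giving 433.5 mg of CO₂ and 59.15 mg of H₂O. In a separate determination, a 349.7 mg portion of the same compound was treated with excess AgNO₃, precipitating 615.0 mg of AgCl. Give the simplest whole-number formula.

C6H4Cl2O

mol C = 0.4335 g CO₂ ÷ 44.009 g/mol = 0.0098503 mol
mol H = 2 × 0.05915 g H₂O ÷ 18.015 g/mol = 0.0065667 mol
From the AgCl data: mol Cl per gram of compound = (0.6150 ÷ 143.318) ÷ 0.3497 = 0.012271 mol/g, so in the 0.2676 g combustion sample mol Cl = 0.0032837 mol
mass O = 0.2676 − (0.11831 + 0.0066193 + 0.11641) = 0.026262 g → mol O = 0.026262 ÷ 15.999 = 0.0016415 mol
Divide by the smallest (0.0016415 mol): C 6.001, H 4.001, Cl 2.000, O 1.000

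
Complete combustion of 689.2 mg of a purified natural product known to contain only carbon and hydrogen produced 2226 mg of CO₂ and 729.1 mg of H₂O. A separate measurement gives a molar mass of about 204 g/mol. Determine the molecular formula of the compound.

mol C = 2.226 g CO₂ ÷ 44.009 g/mol = 0.050581 mol
mol H = 2 × 0.7291 g H₂O ÷ 18.015 g/mol = 0.080944 mol
Divide by the smallest (0.050581 mol): C 1.000, H 1.600
Multiplying each by 5 gives whole numbers: C 5.00, H 8.00
Empirical formula: C5H8
Empirical-formula mass = 68.12 g/mol; 204 ÷ 68.12 ≈ 3, so the molecular formula is C15H24.

C15H24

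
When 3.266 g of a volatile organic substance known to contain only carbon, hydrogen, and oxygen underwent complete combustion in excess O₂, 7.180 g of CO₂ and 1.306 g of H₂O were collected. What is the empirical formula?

mol C = 7.180 g CO₂ ÷ 44.009 g/mol = 0.16315 mol
mol H = 2 × 1.306 g H₂O ÷ 18.015 g/mol = 0.14499 mol
mass O = 3.266 − (1.9596 + 0.14615) = 1.1603 g → mol O = 1.1603 ÷ 15.999 = 0.072522 mol
Divide by the smallest (0.072522 mol): C 2.250, H 1.999, O 1.000
Multiplying each by 4 gives whole numbers: C 9.00, H 8.00, O 4.00

C9H8O4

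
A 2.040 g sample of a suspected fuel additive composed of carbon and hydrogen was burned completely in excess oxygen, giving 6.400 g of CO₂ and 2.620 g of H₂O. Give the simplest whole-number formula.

CH2

mol C = 6.400 g CO₂ ÷ 44.009 g/mol = 0.14542 mol
mol H = 2 × 2.620 g H₂O ÷ 18.015 g/mol = 0.29087 mol
Divide by the smallest (0.14542 mol): C 1.000, H 2.000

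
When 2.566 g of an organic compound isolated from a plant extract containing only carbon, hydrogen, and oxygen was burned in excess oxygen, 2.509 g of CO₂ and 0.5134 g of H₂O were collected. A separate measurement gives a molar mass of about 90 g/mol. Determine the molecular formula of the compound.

C2H2O4

mol C = 2.509 g CO₂ ÷ 44.009 g/mol = 0.057011 mol
mol H = 2 × 0.5134 g H₂O ÷ 18.015 g/mol = 0.056997 mol
mass O = 2.566 − (0.68476 + 0.057453) = 1.8238 g → mol O = 1.8238 ÷ 15.999 = 0.11399 mol
Divide by the smallest (0.056997 mol): C 1.000, H 1.000, O 2.000
Empirical formula: CHO2
Empirical-formula mass = 45.02 g/mol; 90 ÷ 45.02 ≈ 2, so the molecular formula is C2H2O4.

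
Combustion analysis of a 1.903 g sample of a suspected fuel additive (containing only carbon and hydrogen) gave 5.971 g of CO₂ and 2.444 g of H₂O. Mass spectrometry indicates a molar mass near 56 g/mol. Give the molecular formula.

C4H8

mol C = 5.971 g CO₂ ÷ 44.009 g/mol = 0.13568 mol
mol H = 2 × 2.444 g H₂O ÷ 18.015 g/mol = 0.27133 mol
Divide by the smallest (0.13568 mol): C 1.000, H 2.000
Empirical formula: CH2
Empirical-formula mass = 14.03 g/mol; 56 ÷ 14.03 ≈ 4, so the molecular formula is C4H8.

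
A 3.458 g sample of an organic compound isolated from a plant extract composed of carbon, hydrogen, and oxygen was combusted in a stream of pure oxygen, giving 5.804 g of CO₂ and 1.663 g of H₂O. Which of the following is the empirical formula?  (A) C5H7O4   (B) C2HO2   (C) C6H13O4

(A) C5H7O4

mol C = 5.804 g CO₂ ÷ 44.009 g/mol = 0.13188 mol
mol H = 2 × 1.663 g H₂O ÷ 18.015 g/mol = 0.18462 mol
mass O = 3.458 − (1.5840 + 0.18610) = 1.6879 g → mol O = 1.6879 ÷ 15.999 = 0.10550 mol
Divide by the smallest (0.10550 mol): C 1.250, H 1.750, O 1.000
Multiplying each by 4 gives whole numbers: C 5.00, H 7.00, O 4.00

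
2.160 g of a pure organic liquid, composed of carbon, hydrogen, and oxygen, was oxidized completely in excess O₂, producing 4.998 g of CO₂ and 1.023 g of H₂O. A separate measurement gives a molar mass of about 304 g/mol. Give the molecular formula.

mol C = 4.998 g CO₂ ÷ 44.009 g/mol = 0.11357 mol
mol H = 2 × 1.023 g H₂O ÷ 18.015 g/mol = 0.11357 mol
mass O = 2.160 − (1.3641 + 0.11448) = 0.68146 g → mol O = 0.68146 ÷ 15.999 = 0.042594 mol
Divide by the smallest (0.042594 mol): C 2.666, H 2.666, O 1.000
Multiplying each by 3 gives whole numbers: C 8.00, H 8.00, O 3.00
Empirical formula: C8H8O3
Empirical-formula mass = 152.15 g/mol; 304 ÷ 152.15 ≈ 2, so the molecular formula is C16H16O6.

C16H16O6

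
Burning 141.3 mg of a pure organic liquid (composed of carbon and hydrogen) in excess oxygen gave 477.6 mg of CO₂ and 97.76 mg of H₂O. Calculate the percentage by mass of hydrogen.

mol C = 0.4776 g CO₂ ÷ 44.009 g/mol = 0.010852 mol
mol H = 2 × 0.09776 g H₂O ÷ 18.015 g/mol = 0.010853 mol
mass % H = 0.010940 g ÷ 0.1413 g × 100%

7.74%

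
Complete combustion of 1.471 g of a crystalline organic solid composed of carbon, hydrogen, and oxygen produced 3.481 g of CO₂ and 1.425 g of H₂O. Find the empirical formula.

C7H14O2

mol C = 3.481 g CO₂ ÷ 44.009 g/mol = 0.079097 mol
mol H = 2 × 1.425 g H₂O ÷ 18.015 g/mol = 0.15820 mol
mass O = 1.471 − (0.95004 + 0.15947) = 0.36149 g → mol O = 0.36149 ÷ 15.999 = 0.022595 mol
Divide by the smallest (0.022595 mol): C 3.501, H 7.002, O 1.000
Multiplying each by 2 gives whole numbers: C 7.00, H 14.00, O 2.00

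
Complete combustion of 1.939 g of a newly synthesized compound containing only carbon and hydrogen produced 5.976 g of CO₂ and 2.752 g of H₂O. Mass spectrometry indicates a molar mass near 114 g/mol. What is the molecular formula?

mol C = 5.976 g CO₂ ÷ 44.009 g/mol = 0.13579 mol
mol H = 2 × 2.752 g H₂O ÷ 18.015 g/mol = 0.30552 mol
Divide by the smallest (0.13579 mol): C 1.000, H 2.250
Multiplying each by 4 gives whole numbers: C 4.00, H 9.00
Empirical formula: C4H9
Empirical-formula mass = 57.12 g/mol; 114 ÷ 57.12 ≈ 2, so the molecular formula is C8H18.

C8H18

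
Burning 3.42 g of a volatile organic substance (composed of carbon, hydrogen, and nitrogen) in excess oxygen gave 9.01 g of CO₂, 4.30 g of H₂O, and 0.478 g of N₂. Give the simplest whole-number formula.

mol C = 9.01 g CO₂ ÷ 44.009 g/mol = 0.2047 mol
mol H = 2 × 4.30 g H₂O ÷ 18.015 g/mol = 0.4774 mol
mol N = 2 × 0.478 g N₂ ÷ 28.014 g/mol = 0.03413 mol
Divide by the smallest (0.03413 mol): C 5.999, H 13.989, N 1.000

C6H14N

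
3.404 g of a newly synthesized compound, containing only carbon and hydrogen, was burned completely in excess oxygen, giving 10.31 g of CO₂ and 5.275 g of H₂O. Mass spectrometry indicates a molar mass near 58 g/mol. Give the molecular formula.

C4H10

mol C = 10.31 g CO₂ ÷ 44.009 g/mol = 0.23427 mol
mol H = 2 × 5.275 g H₂O ÷ 18.015 g/mol = 0.58562 mol
Divide by the smallest (0.23427 mol): C 1.000, H 2.500
Multiplying each by 2 gives whole numbers: C 2.00, H 5.00
Empirical formula: C2H5
Empirical-formula mass = 29.06 g/mol; 58 ÷ 29.06 ≈ 2, so the molecular formula is C4H10.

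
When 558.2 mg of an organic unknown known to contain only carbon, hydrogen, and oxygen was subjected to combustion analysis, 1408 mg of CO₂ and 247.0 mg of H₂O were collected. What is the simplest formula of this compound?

mol C = 1.408 g CO₂ ÷ 44.009 g/mol = 0.031993 mol
mol H = 2 × 0.2470 g H₂O ÷ 18.015 g/mol = 0.027422 mol
mass O = 0.5582 − (0.38427 + 0.027641) = 0.14629 g → mol O = 0.14629 ÷ 15.999 = 0.0091434 mol
Divide by the smallest (0.0091434 mol): C 3.499, H 2.999, O 1.000
Multiplying each by 2 gives whole numbers: C 7.00, H 6.00, O 2.00

C7H6O2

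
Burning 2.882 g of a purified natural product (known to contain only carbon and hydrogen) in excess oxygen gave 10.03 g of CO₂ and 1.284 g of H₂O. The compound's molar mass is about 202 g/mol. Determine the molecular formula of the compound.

C16H10

mol C = 10.03 g CO₂ ÷ 44.009 g/mol = 0.22791 mol
mol H = 2 × 1.284 g H₂O ÷ 18.015 g/mol = 0.14255 mol
Divide by the smallest (0.14255 mol): C 1.599, H 1.000
Multiplying each by 5 gives whole numbers: C 7.99, H 5.00
Empirical formula: C8H5
Empirical-formula mass = 101.13 g/mol; 202 ÷ 101.13 ≈ 2, so the molecular formula is C16H10.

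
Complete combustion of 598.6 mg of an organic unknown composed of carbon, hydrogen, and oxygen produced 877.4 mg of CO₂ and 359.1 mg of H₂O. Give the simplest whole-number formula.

CH2O

mol C = 0.8774 g CO₂ ÷ 44.009 g/mol = 0.019937 mol
mol H = 2 × 0.3591 g H₂O ÷ 18.015 g/mol = 0.039867 mol
mass O = 0.5986 − (0.23946 + 0.040186) = 0.31895 g → mol O = 0.31895 ÷ 15.999 = 0.019936 mol
Divide by the smallest (0.019936 mol): C 1.000, H 2.000, O 1.000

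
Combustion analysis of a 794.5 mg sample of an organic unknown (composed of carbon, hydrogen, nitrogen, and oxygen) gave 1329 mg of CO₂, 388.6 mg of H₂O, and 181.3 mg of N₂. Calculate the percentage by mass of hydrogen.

mol C = 1.329 g CO₂ ÷ 44.009 g/mol = 0.030198 mol
mol H = 2 × 0.3886 g H₂O ÷ 18.015 g/mol = 0.043142 mol
mol N = 2 × 0.1813 g N₂ ÷ 28.014 g/mol = 0.012944 mol
mass O = 0.7945 − (0.36271 + 0.043487 + 0.18130) = 0.20700 g → mol O = 0.20700 ÷ 15.999 = 0.012938 mol
mass % H = 0.043487 g ÷ 0.7945 g × 100%

5.47%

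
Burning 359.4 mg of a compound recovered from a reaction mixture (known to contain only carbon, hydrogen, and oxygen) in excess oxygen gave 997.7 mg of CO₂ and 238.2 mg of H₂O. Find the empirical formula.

C6H7O

mol C = 0.9977 g CO₂ ÷ 44.009 g/mol = 0.022670 mol
mol H = 2 × 0.2382 g H₂O ÷ 18.015 g/mol = 0.026445 mol
mass O = 0.3594 − (0.27229 + 0.026656) = 0.060450 g → mol O = 0.060450 ÷ 15.999 = 0.0037784 mol
Divide by the smallest (0.0037784 mol): C 6.000, H 6.999, O 1.000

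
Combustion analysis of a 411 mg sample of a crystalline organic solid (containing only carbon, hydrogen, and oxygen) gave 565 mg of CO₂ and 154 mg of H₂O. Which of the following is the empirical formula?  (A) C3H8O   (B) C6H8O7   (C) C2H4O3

mol C = 0.565 g CO₂ ÷ 44.009 g/mol = 0.01284 mol
mol H = 2 × 0.154 g H₂O ÷ 18.015 g/mol = 0.01710 mol
mass O = 0.411 − (0.1542 + 0.01723) = 0.2396 g → mol O = 0.2396 ÷ 15.999 = 0.01497 mol
Divide by the smallest (0.01284 mol): C 1.000, H 1.332, O 1.166
Multiplying each by 6 gives whole numbers: C 6.00, H 7.99, O 7.00

(B) C6H8O7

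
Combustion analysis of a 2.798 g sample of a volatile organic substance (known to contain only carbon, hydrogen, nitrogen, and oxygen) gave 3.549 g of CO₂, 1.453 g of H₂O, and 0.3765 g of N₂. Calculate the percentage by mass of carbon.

mol C = 3.549 g CO₂ ÷ 44.009 g/mol = 0.080643 mol
mol H = 2 × 1.453 g H₂O ÷ 18.015 g/mol = 0.16131 mol
mol N = 2 × 0.3765 g N₂ ÷ 28.014 g/mol = 0.026879 mol
mass O = 2.798 − (0.96860 + 0.16260 + 0.37650) = 1.2903 g → mol O = 1.2903 ÷ 15.999 = 0.080649 mol
mass % C = 0.96860 g ÷ 2.798 g × 100%

34.62%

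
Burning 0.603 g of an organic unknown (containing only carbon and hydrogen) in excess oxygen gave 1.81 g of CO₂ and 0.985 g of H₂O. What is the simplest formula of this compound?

mol C = 1.81 g CO₂ ÷ 44.009 g/mol = 0.04113 mol
mol H = 2 × 0.985 g H₂O ÷ 18.015 g/mol = 0.1094 mol
Divide by the smallest (0.04113 mol): C 1.000, H 2.659
Multiplying each by 3 gives whole numbers: C 3.00, H 7.98

C3H8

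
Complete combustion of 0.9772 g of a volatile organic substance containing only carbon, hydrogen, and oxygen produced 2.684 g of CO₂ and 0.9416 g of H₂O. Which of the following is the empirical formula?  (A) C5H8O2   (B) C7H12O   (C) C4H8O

mol C = 2.684 g CO₂ ÷ 44.009 g/mol = 0.060988 mol
mol H = 2 × 0.9416 g H₂O ÷ 18.015 g/mol = 0.10454 mol
mass O = 0.9772 − (0.73252 + 0.10537) = 0.13931 g → mol O = 0.13931 ÷ 15.999 = 0.0087073 mol
Divide by the smallest (0.0087073 mol): C 7.004, H 12.006, O 1.000

(B) C7H12O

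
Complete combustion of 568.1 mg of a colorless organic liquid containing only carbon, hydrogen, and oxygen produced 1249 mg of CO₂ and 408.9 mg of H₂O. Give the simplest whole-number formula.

mol C = 1.249 g CO₂ ÷ 44.009 g/mol = 0.028381 mol
mol H = 2 × 0.4089 g H₂O ÷ 18.015 g/mol = 0.045396 mol
mass O = 0.5681 − (0.34088 + 0.045759) = 0.18146 g → mol O = 0.18146 ÷ 15.999 = 0.011342 mol
Divide by the smallest (0.011342 mol): C 2.502, H 4.002, O 1.000
Multiplying each by 2 gives whole numbers: C 5.00, H 8.00, O 2.00

C5H8O2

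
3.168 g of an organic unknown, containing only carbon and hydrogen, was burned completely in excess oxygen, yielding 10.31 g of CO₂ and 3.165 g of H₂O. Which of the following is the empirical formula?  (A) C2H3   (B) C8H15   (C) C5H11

mol C = 10.31 g CO₂ ÷ 44.009 g/mol = 0.23427 mol
mol H = 2 × 3.165 g H₂O ÷ 18.015 g/mol = 0.35137 mol
Divide by the smallest (0.23427 mol): C 1.000, H 1.500
Multiplying each by 2 gives whole numbers: C 2.00, H 3.00

(A) C2H3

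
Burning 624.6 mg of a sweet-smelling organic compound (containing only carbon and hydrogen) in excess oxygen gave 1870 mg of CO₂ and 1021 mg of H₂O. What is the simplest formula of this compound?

mol C = 1.870 g CO₂ ÷ 44.009 g/mol = 0.042491 mol
mol H = 2 × 1.021 g H₂O ÷ 18.015 g/mol = 0.11335 mol
Divide by the smallest (0.042491 mol): C 1.000, H 2.668
Multiplying each by 3 gives whole numbers: C 3.00, H 8.00

C3H8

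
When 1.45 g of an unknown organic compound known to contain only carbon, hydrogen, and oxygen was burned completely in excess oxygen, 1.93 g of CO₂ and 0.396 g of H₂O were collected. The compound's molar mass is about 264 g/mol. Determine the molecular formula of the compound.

C8H8O10

mol C = 1.93 g CO₂ ÷ 44.009 g/mol = 0.04385 mol
mol H = 2 × 0.396 g H₂O ÷ 18.015 g/mol = 0.04396 mol
mass O = 1.45 − (0.5267 + 0.04432) = 0.8789 g → mol O = 0.8789 ÷ 15.999 = 0.05494 mol
Divide by the smallest (0.04385 mol): C 1.000, H 1.002, O 1.253
Multiplying each by 4 gives whole numbers: C 4.00, H 4.01, O 5.01
Empirical formula: C4H4O5
Empirical-formula mass = 132.07 g/mol; 264 ÷ 132.07 ≈ 2, so the molecular formula is C8H8O10.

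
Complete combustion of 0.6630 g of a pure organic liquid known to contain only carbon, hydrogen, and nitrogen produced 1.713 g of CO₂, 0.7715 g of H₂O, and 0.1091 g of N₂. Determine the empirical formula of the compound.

mol C = 1.713 g CO₂ ÷ 44.009 g/mol = 0.038924 mol
mol H = 2 × 0.7715 g H₂O ÷ 18.015 g/mol = 0.085651 mol
mol N = 2 × 0.1091 g N₂ ÷ 28.014 g/mol = 0.0077890 mol
Divide by the smallest (0.0077890 mol): C 4.997, H 10.996, N 1.000

C5H11N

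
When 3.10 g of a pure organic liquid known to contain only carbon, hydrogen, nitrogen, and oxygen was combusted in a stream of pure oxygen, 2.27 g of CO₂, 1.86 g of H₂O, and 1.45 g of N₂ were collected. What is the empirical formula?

CH4N2O

mol C = 2.27 g CO₂ ÷ 44.009 g/mol = 0.05158 mol
mol H = 2 × 1.86 g H₂O ÷ 18.015 g/mol = 0.2065 mol
mol N = 2 × 1.45 g N₂ ÷ 28.014 g/mol = 0.1035 mol
mass O = 3.10 − (0.6195 + 0.2081 + 1.450) = 0.8223 g → mol O = 0.8223 ÷ 15.999 = 0.05140 mol
Divide by the smallest (0.05140 mol): C 1.004, H 4.018, N 2.014, O 1.000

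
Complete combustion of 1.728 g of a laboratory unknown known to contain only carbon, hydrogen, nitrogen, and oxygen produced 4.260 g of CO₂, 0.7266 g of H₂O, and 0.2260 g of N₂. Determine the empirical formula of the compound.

mol C = 4.260 g CO₂ ÷ 44.009 g/mol = 0.096798 mol
mol H = 2 × 0.7266 g H₂O ÷ 18.015 g/mol = 0.080666 mol
mol N = 2 × 0.2260 g N₂ ÷ 28.014 g/mol = 0.016135 mol
mass O = 1.728 − (1.1626 + 0.081311 + 0.22600) = 0.25804 g → mol O = 0.25804 ÷ 15.999 = 0.016129 mol
Divide by the smallest (0.016129 mol): C 6.002, H 5.001, N 1.000, O 1.000

C6H5NO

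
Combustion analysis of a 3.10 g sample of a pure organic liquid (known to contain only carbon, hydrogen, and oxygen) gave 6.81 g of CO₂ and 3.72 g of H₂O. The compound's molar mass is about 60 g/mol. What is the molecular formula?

mol C = 6.81 g CO₂ ÷ 44.009 g/mol = 0.1547 mol
mol H = 2 × 3.72 g H₂O ÷ 18.015 g/mol = 0.4130 mol
mass O = 3.10 − (1.859 + 0.4163) = 0.8251 g → mol O = 0.8251 ÷ 15.999 = 0.05157 mol
Divide by the smallest (0.05157 mol): C 3.000, H 8.008, O 1.000
Empirical formula: C3H8O
Empirical-formula mass = 60.10 g/mol; 60 ÷ 60.10 ≈ 1, so the molecular formula is C3H8O.

C3H8O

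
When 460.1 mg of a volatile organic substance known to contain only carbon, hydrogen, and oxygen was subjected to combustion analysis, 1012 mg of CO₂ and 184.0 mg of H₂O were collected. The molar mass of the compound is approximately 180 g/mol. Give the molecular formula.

C9H8O4

mol C = 1.012 g CO₂ ÷ 44.009 g/mol = 0.022995 mol
mol H = 2 × 0.1840 g H₂O ÷ 18.015 g/mol = 0.020427 mol
mass O = 0.4601 − (0.27620 + 0.020591) = 0.16331 g → mol O = 0.16331 ÷ 15.999 = 0.010208 mol
Divide by the smallest (0.010208 mol): C 2.253, H 2.001, O 1.000
Multiplying each by 4 gives whole numbers: C 9.01, H 8.00, O 4.00
Empirical formula: C9H8O4
Empirical-formula mass = 180.16 g/mol; 180 ÷ 180.16 ≈ 1, so the molecular formula is C9H8O4.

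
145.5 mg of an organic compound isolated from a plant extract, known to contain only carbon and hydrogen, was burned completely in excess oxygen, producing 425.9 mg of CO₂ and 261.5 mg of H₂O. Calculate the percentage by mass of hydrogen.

mol C = 0.4259 g CO₂ ÷ 44.009 g/mol = 0.0096776 mol
mol H = 2 × 0.2615 g H₂O ÷ 18.015 g/mol = 0.029031 mol
mass % H = 0.029264 g ÷ 0.1455 g × 100%

20.11%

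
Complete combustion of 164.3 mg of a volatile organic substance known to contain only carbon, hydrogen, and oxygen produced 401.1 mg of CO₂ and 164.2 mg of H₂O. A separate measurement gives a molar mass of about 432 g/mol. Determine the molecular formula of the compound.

mol C = 0.4011 g CO₂ ÷ 44.009 g/mol = 0.0091140 mol
mol H = 2 × 0.1642 g H₂O ÷ 18.015 g/mol = 0.018229 mol
mass O = 0.1643 − (0.10947 + 0.018375) = 0.036456 g → mol O = 0.036456 ÷ 15.999 = 0.0022786 mol
Divide by the smallest (0.0022786 mol): C 4.000, H 8.000, O 1.000
Empirical formula: C4H8O
Empirical-formula mass = 72.11 g/mol; 432 ÷ 72.11 ≈ 6, so the molecular formula is C24H48O6.

C24H48O6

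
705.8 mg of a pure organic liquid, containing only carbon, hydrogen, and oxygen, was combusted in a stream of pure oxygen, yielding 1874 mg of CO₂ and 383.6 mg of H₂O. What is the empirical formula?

mol C = 1.874 g CO₂ ÷ 44.009 g/mol = 0.042582 mol
mol H = 2 × 0.3836 g H₂O ÷ 18.015 g/mol = 0.042587 mol
mass O = 0.7058 − (0.51145 + 0.042927) = 0.15142 g → mol O = 0.15142 ÷ 15.999 = 0.0094642 mol
Divide by the smallest (0.0094642 mol): C 4.499, H 4.500, O 1.000
Multiplying each by 2 gives whole numbers: C 9.00, H 9.00, O 2.00

C9H9O2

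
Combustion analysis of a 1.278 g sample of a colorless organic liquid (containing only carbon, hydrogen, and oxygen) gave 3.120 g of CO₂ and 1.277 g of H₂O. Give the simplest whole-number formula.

mol C = 3.120 g CO₂ ÷ 44.009 g/mol = 0.070895 mol
mol H = 2 × 1.277 g H₂O ÷ 18.015 g/mol = 0.14177 mol
mass O = 1.278 − (0.85151 + 0.14290) = 0.28358 g → mol O = 0.28358 ÷ 15.999 = 0.017725 mol
Divide by the smallest (0.017725 mol): C 4.000, H 7.998, O 1.000

C4H8O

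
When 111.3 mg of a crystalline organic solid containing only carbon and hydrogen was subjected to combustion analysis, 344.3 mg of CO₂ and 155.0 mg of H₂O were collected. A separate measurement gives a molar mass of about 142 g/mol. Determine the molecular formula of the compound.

C10H22

mol C = 0.3443 g CO₂ ÷ 44.009 g/mol = 0.0078234 mol
mol H = 2 × 0.1550 g H₂O ÷ 18.015 g/mol = 0.017208 mol
Divide by the smallest (0.0078234 mol): C 1.000, H 2.200
Multiplying each by 5 gives whole numbers: C 5.00, H 11.00
Empirical formula: C5H11
Empirical-formula mass = 71.14 g/mol; 142 ÷ 71.14 ≈ 2, so the molecular formula is C10H22.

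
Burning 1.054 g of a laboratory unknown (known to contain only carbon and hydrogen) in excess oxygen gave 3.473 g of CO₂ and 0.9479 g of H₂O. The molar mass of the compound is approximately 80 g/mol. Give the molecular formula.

C6H8

mol C = 3.473 g CO₂ ÷ 44.009 g/mol = 0.078916 mol
mol H = 2 × 0.9479 g H₂O ÷ 18.015 g/mol = 0.10523 mol
Divide by the smallest (0.078916 mol): C 1.000, H 1.334
Multiplying each by 3 gives whole numbers: C 3.00, H 4.00
Empirical formula: C3H4
Empirical-formula mass = 40.06 g/mol; 80 ÷ 40.06 ≈ 2, so the molecular formula is C6H8.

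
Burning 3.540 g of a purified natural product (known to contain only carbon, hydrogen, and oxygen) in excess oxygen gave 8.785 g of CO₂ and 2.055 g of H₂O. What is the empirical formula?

C7H8O2

mol C = 8.785 g CO₂ ÷ 44.009 g/mol = 0.19962 mol
mol H = 2 × 2.055 g H₂O ÷ 18.015 g/mol = 0.22814 mol
mass O = 3.540 − (2.3976 + 0.22997) = 0.91242 g → mol O = 0.91242 ÷ 15.999 = 0.057030 mol
Divide by the smallest (0.057030 mol): C 3.500, H 4.000, O 1.000
Multiplying each by 2 gives whole numbers: C 7.00, H 8.00, O 2.00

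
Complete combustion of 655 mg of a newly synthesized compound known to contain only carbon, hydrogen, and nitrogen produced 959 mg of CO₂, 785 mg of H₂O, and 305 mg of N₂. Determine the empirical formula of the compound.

CH4N

mol C = 0.959 g CO₂ ÷ 44.009 g/mol = 0.02179 mol
mol H = 2 × 0.785 g H₂O ÷ 18.015 g/mol = 0.08715 mol
mol N = 2 × 0.305 g N₂ ÷ 28.014 g/mol = 0.02177 mol
Divide by the smallest (0.02177 mol): C 1.001, H 4.002, N 1.000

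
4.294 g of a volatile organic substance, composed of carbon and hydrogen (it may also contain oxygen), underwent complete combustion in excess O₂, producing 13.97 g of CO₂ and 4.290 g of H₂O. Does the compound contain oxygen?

no

mol C = 13.97 g CO₂ ÷ 44.009 g/mol = 0.31744 mol
mol H = 2 × 4.290 g H₂O ÷ 18.015 g/mol = 0.47627 mol
C and H together account for 4.2928 g — essentially the entire 4.294 g sample — so the compound contains no oxygen.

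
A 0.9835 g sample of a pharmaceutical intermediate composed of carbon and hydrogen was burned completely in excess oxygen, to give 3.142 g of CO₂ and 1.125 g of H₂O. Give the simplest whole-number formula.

C4H7

mol C = 3.142 g CO₂ ÷ 44.009 g/mol = 0.071394 mol
mol H = 2 × 1.125 g H₂O ÷ 18.015 g/mol = 0.12490 mol
Divide by the smallest (0.071394 mol): C 1.000, H 1.749
Multiplying each by 4 gives whole numbers: C 4.00, H 7.00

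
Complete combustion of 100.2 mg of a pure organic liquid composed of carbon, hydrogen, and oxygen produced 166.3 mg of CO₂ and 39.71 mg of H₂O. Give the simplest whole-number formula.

C6H7O5

mol C = 0.1663 g CO₂ ÷ 44.009 g/mol = 0.0037788 mol
mol H = 2 × 0.03971 g H₂O ÷ 18.015 g/mol = 0.0044085 mol
mass O = 0.1002 − (0.045387 + 0.0044438) = 0.050369 g → mol O = 0.050369 ÷ 15.999 = 0.0031483 mol
Divide by the smallest (0.0031483 mol): C 1.200, H 1.400, O 1.000
Multiplying each by 5 gives whole numbers: C 6.00, H 7.00, O 5.00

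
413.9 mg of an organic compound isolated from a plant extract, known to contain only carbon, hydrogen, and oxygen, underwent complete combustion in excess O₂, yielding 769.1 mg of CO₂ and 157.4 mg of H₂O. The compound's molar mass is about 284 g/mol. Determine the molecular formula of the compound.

mol C = 0.7691 g CO₂ ÷ 44.009 g/mol = 0.017476 mol
mol H = 2 × 0.1574 g H₂O ÷ 18.015 g/mol = 0.017474 mol
mass O = 0.4139 − (0.20990 + 0.017614) = 0.18638 g → mol O = 0.18638 ÷ 15.999 = 0.011650 mol
Divide by the smallest (0.011650 mol): C 1.500, H 1.500, O 1.000
Multiplying each by 2 gives whole numbers: C 3.00, H 3.00, O 2.00
Empirical formula: C3H3O2
Empirical-formula mass = 71.06 g/mol; 284 ÷ 71.06 ≈ 4, so the molecular formula is C12H12O8.

C12H12O8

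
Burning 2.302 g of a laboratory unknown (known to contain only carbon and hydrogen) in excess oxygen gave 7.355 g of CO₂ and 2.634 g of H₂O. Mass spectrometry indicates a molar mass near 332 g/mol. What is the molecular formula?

C24H42

mol C = 7.355 g CO₂ ÷ 44.009 g/mol = 0.16712 mol
mol H = 2 × 2.634 g H₂O ÷ 18.015 g/mol = 0.29242 mol
Divide by the smallest (0.16712 mol): C 1.000, H 1.750
Multiplying each by 4 gives whole numbers: C 4.00, H 7.00
Empirical formula: C4H7
Empirical-formula mass = 55.10 g/mol; 332 ÷ 55.10 ≈ 6, so the molecular formula is C24H42.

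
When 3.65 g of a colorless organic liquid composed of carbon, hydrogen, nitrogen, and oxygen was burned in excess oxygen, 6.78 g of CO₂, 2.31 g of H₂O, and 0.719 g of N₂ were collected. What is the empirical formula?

C3H5NO

mol C = 6.78 g CO₂ ÷ 44.009 g/mol = 0.1541 mol
mol H = 2 × 2.31 g H₂O ÷ 18.015 g/mol = 0.2565 mol
mol N = 2 × 0.719 g N₂ ÷ 28.014 g/mol = 0.05133 mol
mass O = 3.65 − (1.850 + 0.2585 + 0.7190) = 0.8221 g → mol O = 0.8221 ÷ 15.999 = 0.05138 mol
Divide by the smallest (0.05133 mol): C 3.001, H 4.996, N 1.000, O 1.001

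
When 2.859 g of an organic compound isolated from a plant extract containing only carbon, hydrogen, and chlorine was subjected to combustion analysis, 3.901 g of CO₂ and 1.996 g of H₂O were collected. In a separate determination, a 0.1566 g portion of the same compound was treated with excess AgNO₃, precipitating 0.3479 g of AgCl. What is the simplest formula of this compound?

mol C = 3.901 g CO₂ ÷ 44.009 g/mol = 0.088641 mol
mol H = 2 × 1.996 g H₂O ÷ 18.015 g/mol = 0.22159 mol
From the AgCl data: mol Cl per gram of compound = (0.3479 ÷ 143.318) ÷ 0.1566 = 0.015501 mol/g, so in the 2.859 g combustion sample mol Cl = 0.044318 mol
Divide by the smallest (0.044318 mol): C 2.000, H 5.000, Cl 1.000

C2H5Cl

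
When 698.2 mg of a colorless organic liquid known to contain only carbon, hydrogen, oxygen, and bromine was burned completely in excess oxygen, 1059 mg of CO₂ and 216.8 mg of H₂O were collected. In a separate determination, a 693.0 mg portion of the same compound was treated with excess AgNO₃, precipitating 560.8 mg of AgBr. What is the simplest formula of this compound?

mol C = 1.059 g CO₂ ÷ 44.009 g/mol = 0.024063 mol
mol H = 2 × 0.2168 g H₂O ÷ 18.015 g/mol = 0.024069 mol
From the AgBr data: mol Br per gram of compound = (0.5608 ÷ 187.772) ÷ 0.6930 = 0.0043097 mol/g, so in the 0.6982 g combustion sample mol Br = 0.0030090 mol
mass O = 0.6982 − (0.28902 + 0.024261 + 0.24043) = 0.14448 g → mol O = 0.14448 ÷ 15.999 = 0.0090307 mol
Divide by the smallest (0.0030090 mol): C 7.997, H 7.999, Br 1.000, O 3.001

C8H8BrO3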